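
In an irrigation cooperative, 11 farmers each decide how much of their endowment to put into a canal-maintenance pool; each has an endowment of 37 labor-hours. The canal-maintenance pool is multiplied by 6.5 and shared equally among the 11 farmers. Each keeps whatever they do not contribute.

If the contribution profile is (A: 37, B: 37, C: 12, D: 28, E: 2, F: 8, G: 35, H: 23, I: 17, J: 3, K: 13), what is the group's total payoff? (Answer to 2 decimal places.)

Total contributed: 37 + 37 + 12 + 28 + 2 + 8 + 35 + 23 + 17 + 3 + 13 = 215; total kept: 11 × 37 − 215 = 192.
The canal-maintenance pool pays out 6.5 × 215 = 1397.50 in aggregate.
Group total = 192 + 1397.50 = 1589.50.

1589.50 labor-hours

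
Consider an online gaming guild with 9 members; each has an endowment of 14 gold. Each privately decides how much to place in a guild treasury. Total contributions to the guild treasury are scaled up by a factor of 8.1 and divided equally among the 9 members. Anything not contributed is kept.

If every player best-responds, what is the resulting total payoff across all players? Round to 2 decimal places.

Each contributed unit returns 8.1/9 = 0.9000 to its contributor — below 1 — so contributing 0 is dominant for every player. At the Nash equilibrium everyone keeps their 14, and the group total is 9 × 14 = 126.

126.00 gold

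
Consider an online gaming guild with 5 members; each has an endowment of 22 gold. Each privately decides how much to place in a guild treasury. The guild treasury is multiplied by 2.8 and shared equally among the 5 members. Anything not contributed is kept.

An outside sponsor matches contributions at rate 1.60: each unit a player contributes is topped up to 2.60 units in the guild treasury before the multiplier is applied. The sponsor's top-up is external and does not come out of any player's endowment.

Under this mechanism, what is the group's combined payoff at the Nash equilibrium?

The effective private return per unit is now 2.8 × 2.60 / 5 = 1.4560 > 1, so every player's dominant strategy flips to full contribution.
At the Nash equilibrium everyone contributes 22. Group total payoff = 2.8 × 2.60 × 110 = 800.80.

800.80 gold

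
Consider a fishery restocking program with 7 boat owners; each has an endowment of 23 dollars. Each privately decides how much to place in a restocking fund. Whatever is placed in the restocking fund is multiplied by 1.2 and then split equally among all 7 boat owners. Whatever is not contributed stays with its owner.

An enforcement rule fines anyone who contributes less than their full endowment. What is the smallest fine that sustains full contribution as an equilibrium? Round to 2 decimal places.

Given the others contribute fully, the best deviation is to contribute 0 (any partial contribution still incurs the fine and gives up units whose private return 0.1714 is below 1).
Deviating from 23 to 0 saves 23 dollars but forfeits the deviator's share of the drop in the restocking fund: 1.2/7 × 23 = 3.94.
So the deviation gain is 23 − 3.94 = 19.06, and the fine must be at least 19.06 dollars to wipe it out.

19.06 dollars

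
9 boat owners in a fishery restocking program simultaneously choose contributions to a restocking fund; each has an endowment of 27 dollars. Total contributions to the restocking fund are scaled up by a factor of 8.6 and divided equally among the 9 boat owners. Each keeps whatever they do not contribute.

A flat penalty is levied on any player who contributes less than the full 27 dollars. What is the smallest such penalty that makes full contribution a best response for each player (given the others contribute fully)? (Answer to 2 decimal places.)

Given the others contribute fully, the best deviation is to contribute 0 (any partial contribution still incurs the fine and gives up units whose private return 0.9556 is below 1).
Deviating from 27 to 0 saves 27 dollars but forfeits the deviator's share of the drop in the restocking fund: 8.6/9 × 27 = 25.80.
So the deviation gain is 27 − 25.80 = 1.20, and the fine must be at least 1.20 dollars to wipe it out.

1.20 dollars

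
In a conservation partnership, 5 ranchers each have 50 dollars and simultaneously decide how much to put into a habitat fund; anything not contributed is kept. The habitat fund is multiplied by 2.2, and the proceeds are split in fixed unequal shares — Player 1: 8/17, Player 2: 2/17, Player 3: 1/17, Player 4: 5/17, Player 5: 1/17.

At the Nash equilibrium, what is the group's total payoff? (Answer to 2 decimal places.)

Player j's private return per contributed unit is 2.2 × (j's share). Contributing is weakly dominant for j when that share is at least 1/2.2 = 0.4545, and contributing 0 is dominant otherwise.
The only share above 0.4545 is Player 1's 8/17, contributing 50; the remaining 4 contribute 0. Total contributed: 50.
The habitat fund pays out 2.2 × 50 = 110.00 in total (split across the unequal shares, but the aggregate is all that matters for the group sum).
The 4 free-riders keep 50 each, adding 200. Group total = 200 + 110.00 = 310.00.

310.00 dollars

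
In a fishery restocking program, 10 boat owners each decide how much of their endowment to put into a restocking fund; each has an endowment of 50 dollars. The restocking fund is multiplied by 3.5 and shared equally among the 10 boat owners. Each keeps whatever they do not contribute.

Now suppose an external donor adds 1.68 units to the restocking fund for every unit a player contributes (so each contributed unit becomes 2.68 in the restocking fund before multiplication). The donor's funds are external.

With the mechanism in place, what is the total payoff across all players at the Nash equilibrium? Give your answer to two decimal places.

The effective private return is 3.5 × 2.68 / 10 = 0.9380, which is still under 1, so the mechanism doesn't change anyone's dominant strategy: zero contribution.
At the Nash equilibrium no one contributes; group total payoff = 10 × 50 = 500.

500.00 dollars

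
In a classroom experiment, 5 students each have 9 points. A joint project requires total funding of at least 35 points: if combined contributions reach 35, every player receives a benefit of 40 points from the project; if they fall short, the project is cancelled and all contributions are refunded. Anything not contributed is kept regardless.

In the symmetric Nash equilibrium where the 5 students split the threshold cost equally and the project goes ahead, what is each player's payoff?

42 points

Equal share of the threshold: 35/5 = 7.
At this profile no one gains by cutting their contribution: any cut drops the total below 35, the project is cancelled, contributions are refunded, and the deviator ends with 9, which is less than 9 − 7 + 40 = 42. Contributing more than 7 just wastes the excess. So contributing exactly 7 is a best response.
Each player's payoff: 9 − 7 + 40 = 42.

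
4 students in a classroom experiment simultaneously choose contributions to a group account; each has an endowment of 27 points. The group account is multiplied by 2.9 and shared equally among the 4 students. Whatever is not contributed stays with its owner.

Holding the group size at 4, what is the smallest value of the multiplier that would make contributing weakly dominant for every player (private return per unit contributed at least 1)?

A contributed unit returns (multiplier)/4 to its contributor.
This reaches 1 exactly when the multiplier is 4.

4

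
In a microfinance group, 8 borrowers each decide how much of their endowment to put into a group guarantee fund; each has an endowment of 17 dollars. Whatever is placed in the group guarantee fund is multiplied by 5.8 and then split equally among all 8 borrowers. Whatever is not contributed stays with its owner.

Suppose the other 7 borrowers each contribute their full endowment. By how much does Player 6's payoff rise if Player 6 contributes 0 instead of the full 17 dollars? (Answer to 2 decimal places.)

Switching from a contribution of 17 to 0 lets Player 6 keep an extra 17 dollars, but lowers the group guarantee fund by 17, which costs Player 6 their own share of that drop: 5.8/8 × 17 = 12.32.
Net gain = 17 − 12.32 = 4.68. The private return per contributed unit (0.7250) is below 1, so free-riding is indeed the best response regardless of what the others do.

4.68 dollars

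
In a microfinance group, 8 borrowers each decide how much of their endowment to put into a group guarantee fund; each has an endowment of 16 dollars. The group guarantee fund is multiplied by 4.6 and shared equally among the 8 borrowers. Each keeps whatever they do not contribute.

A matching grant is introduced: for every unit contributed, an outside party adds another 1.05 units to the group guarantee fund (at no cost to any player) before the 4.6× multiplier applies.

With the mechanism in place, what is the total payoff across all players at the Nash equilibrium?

1207.04 dollars

With the mechanism, a contributed unit returns 4.6 × 2.05 / 8 = 1.1788 per unit of net cost to the contributor — now above 1 — so contributing fully is weakly dominant for every player.
At the Nash equilibrium everyone contributes 16. Group total payoff = 4.6 × 2.05 × 128 = 1207.04.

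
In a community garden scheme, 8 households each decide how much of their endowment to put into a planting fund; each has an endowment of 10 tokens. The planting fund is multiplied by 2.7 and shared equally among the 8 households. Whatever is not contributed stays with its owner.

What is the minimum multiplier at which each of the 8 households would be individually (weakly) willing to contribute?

A contributed unit returns (multiplier)/8 to its contributor.
This reaches 1 exactly when the multiplier is 8.

8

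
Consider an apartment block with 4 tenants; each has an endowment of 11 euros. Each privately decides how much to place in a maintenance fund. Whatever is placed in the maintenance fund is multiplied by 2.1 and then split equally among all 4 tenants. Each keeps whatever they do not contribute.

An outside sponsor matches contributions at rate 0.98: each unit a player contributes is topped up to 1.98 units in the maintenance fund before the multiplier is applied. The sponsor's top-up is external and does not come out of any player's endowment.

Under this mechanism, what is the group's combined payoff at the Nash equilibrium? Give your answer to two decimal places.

Under the mechanism each unit contributed yields 2.1 × 1.98 / 4 = 1.0395 back to its contributor per unit of net cost, which exceeds 1, making full contribution the dominant choice for everyone.
At the Nash equilibrium everyone contributes 11. Group total payoff = 2.1 × 1.98 × 44 = 182.95.

182.95 euros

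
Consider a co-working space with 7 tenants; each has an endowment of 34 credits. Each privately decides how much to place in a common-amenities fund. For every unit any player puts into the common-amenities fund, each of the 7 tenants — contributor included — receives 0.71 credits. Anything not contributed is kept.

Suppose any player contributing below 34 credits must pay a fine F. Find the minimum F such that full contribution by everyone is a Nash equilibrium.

Given the others contribute fully, the best deviation is to contribute 0 (any partial contribution still incurs the fine and gives up units whose private return 0.71 is below 1).
Deviating from 34 to 0 saves 34 credits but forfeits the deviator's share of the drop in the common-amenities fund: 0.71 × 34 = 24.14.
So the deviation gain is 34 − 24.14 = 9.86, and the fine must be at least 9.86 credits to wipe it out.

9.86 credits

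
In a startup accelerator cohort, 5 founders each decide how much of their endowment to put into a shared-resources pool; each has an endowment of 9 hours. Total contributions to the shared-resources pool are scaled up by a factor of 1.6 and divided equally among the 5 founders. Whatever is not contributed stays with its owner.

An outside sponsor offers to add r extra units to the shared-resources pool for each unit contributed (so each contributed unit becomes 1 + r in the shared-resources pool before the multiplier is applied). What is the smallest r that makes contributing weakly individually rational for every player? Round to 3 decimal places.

With matching at rate r, one contributed unit becomes (1 + r) in the shared-resources pool and returns 1.6 × (1 + r) / 5 to the contributor.
Setting this equal to 1: 1 + r = 5/1.6 = 3.1250.
So the minimum matching rate is r = 3.1250 − 1 = 2.125.

2.125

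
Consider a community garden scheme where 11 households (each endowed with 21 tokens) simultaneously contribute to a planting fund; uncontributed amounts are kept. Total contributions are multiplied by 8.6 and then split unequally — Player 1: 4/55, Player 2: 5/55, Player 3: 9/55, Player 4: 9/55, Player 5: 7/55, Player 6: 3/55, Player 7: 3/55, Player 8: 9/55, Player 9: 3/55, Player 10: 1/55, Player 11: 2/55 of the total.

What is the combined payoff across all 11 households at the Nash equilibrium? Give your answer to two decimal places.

869.40 tokens

Player j's private return per contributed unit is 8.6 × (j's share). Contributing is weakly dominant for j when that share is at least 1/8.6 = 0.1163, and contributing 0 is dominant otherwise.
Player 3, Player 4, Player 5 and Player 8 clear that bar, contributing 21 each; the remaining 7 contribute 0. Total contributed: 84.
The planting fund pays out 8.6 × 84 = 722.40 in total (split across the unequal shares, but the aggregate is all that matters for the group sum).
The 7 free-riders keep 21 each, adding 147. Group total = 147 + 722.40 = 869.40.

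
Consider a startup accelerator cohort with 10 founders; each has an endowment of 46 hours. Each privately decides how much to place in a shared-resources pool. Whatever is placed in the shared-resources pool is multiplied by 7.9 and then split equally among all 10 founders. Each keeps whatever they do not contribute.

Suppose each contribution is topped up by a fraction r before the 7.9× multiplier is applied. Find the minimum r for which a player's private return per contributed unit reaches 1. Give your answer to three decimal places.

0.266

With matching at rate r, one contributed unit becomes (1 + r) in the shared-resources pool and returns 7.9 × (1 + r) / 10 to the contributor.
Setting this equal to 1: 1 + r = 10/7.9 = 1.2658.
So the minimum matching rate is r = 1.2658 − 1 = 0.266.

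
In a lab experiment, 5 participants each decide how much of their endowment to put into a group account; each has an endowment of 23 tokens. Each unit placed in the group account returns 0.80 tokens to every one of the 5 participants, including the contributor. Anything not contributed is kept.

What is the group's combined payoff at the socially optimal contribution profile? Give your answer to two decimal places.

Each contributed unit returns 4.000 to the group as a whole (0.80 to each of 5 players), which exceeds 1, so the social optimum is full contribution: group total = 4.000 × 115 = 460.00.

460.00 tokens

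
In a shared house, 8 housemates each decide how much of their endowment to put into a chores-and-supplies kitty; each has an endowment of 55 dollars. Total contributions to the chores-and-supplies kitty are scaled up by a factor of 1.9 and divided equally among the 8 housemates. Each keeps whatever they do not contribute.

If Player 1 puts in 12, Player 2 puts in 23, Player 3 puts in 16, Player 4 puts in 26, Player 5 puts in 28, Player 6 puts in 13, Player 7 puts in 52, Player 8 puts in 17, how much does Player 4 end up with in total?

Total contributed: 12 + 23 + 16 + 26 + 28 + 13 + 52 + 17 = 187.
Each receives 1.9 × 187 / 8 = 44.41 from the chores-and-supplies kitty.
Player 4 keeps 55 − 26 = 29, so Player 4's payoff is 29 + 44.41 = 73.41.

73.41 dollars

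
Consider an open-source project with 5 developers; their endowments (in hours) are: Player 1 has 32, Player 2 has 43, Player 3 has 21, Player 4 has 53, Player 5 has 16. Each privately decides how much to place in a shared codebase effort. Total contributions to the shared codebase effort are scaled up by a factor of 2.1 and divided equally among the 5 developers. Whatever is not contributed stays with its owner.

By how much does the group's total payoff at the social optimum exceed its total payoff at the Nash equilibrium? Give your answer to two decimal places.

The private return per contributed unit is 2.1/5 = 0.4200 < 1 for every player regardless of endowment, so the Nash equilibrium is zero contribution and the group total is Σ E_j = 32 + 43 + 21 + 53 + 16 = 165.
Each contributed unit returns 2.100 to the group, so the social optimum is full contribution by everyone: group total = 2.100 × 165 = 346.50.
Efficiency loss = (2.100 − 1) × 165 = 181.50.

181.50 hours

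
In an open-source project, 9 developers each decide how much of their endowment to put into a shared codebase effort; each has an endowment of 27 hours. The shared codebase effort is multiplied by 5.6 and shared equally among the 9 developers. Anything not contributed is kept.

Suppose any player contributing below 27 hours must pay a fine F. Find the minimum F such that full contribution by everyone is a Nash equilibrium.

10.20 hours

Given the others contribute fully, the best deviation is to contribute 0 (any partial contribution still incurs the fine and gives up units whose private return 0.6222 is below 1).
Deviating from 27 to 0 saves 27 hours but forfeits the deviator's share of the drop in the shared codebase effort: 5.6/9 × 27 = 16.80.
So the deviation gain is 27 − 16.80 = 10.20, and the fine must be at least 10.20 hours to wipe it out.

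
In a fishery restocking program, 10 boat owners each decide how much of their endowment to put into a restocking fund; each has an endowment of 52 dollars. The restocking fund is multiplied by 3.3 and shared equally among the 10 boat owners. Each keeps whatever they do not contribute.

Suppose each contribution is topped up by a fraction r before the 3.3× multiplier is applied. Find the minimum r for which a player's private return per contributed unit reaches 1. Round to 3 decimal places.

2.030

With matching at rate r, one contributed unit becomes (1 + r) in the restocking fund and returns 3.3 × (1 + r) / 10 to the contributor.
Setting this equal to 1: 1 + r = 10/3.3 = 3.0303.
So the minimum matching rate is r = 3.0303 − 1 = 2.030.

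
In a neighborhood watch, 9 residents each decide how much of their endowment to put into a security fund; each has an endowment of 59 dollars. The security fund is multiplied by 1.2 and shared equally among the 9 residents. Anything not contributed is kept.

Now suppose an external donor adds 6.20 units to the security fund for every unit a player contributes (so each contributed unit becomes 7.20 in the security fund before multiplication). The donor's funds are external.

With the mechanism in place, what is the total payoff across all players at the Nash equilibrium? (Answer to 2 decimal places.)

With the mechanism, a contributed unit returns 1.2 × 7.20 / 9 = 0.9600 per unit of net cost — still below 1 — so contributing 0 remains dominant for every player.
Everyone keeps their endowment and the group total is 9 × 59 = 531.

531.00 dollars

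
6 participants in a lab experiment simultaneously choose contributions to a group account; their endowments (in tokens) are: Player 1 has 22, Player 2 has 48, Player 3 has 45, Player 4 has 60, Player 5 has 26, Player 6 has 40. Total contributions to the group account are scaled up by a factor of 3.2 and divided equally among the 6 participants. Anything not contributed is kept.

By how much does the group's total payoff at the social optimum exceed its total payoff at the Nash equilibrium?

The private return per contributed unit is 3.2/6 = 0.5333 < 1 for every player regardless of endowment, so the Nash equilibrium is zero contribution and the group total is Σ E_j = 22 + 48 + 45 + 60 + 26 + 40 = 241.
Each contributed unit returns 3.200 to the group, so the social optimum is full contribution by everyone: group total = 3.200 × 241 = 771.20.
Efficiency loss = (3.200 − 1) × 241 = 530.20.

530.20 tokens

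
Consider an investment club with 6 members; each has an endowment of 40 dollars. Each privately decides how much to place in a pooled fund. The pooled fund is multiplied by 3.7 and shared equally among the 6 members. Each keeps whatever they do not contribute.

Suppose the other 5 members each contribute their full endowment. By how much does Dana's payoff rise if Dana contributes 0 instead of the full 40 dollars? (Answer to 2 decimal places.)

15.33 dollars

Switching from a contribution of 40 to 0 lets Dana keep an extra 40 dollars, but lowers the pooled fund by 40, which costs Dana their own share of that drop: 3.7/6 × 40 = 24.67.
Net gain = 40 − 24.67 = 15.33. The private return per contributed unit (0.6167) is below 1, so free-riding is indeed the best response regardless of what the others do.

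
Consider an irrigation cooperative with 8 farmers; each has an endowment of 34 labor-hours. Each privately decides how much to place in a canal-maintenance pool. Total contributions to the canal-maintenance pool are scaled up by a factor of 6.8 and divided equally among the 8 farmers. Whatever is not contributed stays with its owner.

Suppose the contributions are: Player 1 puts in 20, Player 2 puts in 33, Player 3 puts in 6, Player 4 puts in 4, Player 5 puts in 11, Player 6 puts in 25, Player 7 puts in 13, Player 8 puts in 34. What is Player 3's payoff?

Total contributed: 20 + 33 + 6 + 4 + 11 + 25 + 13 + 34 = 146.
Each receives 6.8 × 146 / 8 = 124.10 from the canal-maintenance pool.
Player 3 keeps 34 − 6 = 28, so Player 3's payoff is 28 + 124.10 = 152.10.

152.10 labor-hours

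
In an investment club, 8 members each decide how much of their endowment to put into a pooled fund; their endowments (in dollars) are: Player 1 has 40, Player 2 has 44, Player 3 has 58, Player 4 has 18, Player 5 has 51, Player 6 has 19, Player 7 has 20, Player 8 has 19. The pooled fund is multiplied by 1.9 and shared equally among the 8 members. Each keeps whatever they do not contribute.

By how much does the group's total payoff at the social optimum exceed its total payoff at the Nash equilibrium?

The private return per contributed unit is 1.9/8 = 0.2375 < 1 for every player regardless of endowment, so the Nash equilibrium is zero contribution and the group total is Σ E_j = 40 + 44 + 58 + 18 + 51 + 19 + 20 + 19 = 269.
Each contributed unit returns 1.900 to the group, so the social optimum is full contribution by everyone: group total = 1.900 × 269 = 511.10.
Efficiency loss = (1.900 − 1) × 269 = 242.10.

242.10 dollars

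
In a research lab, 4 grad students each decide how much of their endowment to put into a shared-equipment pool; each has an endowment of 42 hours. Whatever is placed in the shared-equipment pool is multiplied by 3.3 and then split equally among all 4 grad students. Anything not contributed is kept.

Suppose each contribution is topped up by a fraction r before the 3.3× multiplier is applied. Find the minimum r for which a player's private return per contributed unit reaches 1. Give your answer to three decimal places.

0.212

With matching at rate r, one contributed unit becomes (1 + r) in the shared-equipment pool and returns 3.3 × (1 + r) / 4 to the contributor.
Setting this equal to 1: 1 + r = 4/3.3 = 1.2121.
So the minimum matching rate is r = 1.2121 − 1 = 0.212.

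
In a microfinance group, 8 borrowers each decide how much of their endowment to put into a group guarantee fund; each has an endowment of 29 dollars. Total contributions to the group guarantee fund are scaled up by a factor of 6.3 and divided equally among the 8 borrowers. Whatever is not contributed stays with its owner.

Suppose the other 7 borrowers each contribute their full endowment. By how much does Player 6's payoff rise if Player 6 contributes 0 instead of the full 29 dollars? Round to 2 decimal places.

Switching from a contribution of 29 to 0 lets Player 6 keep an extra 29 dollars, but lowers the group guarantee fund by 29, which costs Player 6 their own share of that drop: 6.3/8 × 29 = 22.84.
Net gain = 29 − 22.84 = 6.16. The private return per contributed unit (0.7875) is below 1, so free-riding is indeed the best response regardless of what the others do.

6.16 dollars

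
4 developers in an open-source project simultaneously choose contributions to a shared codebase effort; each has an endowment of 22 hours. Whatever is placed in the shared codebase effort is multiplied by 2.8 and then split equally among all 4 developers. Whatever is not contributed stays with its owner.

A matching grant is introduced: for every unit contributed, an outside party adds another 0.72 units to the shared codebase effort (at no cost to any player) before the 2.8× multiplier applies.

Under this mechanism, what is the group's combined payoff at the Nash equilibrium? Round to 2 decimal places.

423.81 hours

Under the mechanism each unit contributed yields 2.8 × 1.72 / 4 = 1.2040 back to its contributor per unit of net cost, which exceeds 1, making full contribution the dominant choice for everyone.
So the Nash equilibrium is full contribution by all 4; the group earns 2.8 × 1.72 × 88 = 423.81.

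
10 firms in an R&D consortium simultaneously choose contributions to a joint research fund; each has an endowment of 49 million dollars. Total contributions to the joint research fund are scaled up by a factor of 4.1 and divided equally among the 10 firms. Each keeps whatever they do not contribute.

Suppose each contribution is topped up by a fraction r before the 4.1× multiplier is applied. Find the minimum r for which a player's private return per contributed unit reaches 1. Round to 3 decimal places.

With matching at rate r, one contributed unit becomes (1 + r) in the joint research fund and returns 4.1 × (1 + r) / 10 to the contributor.
Setting this equal to 1: 1 + r = 10/4.1 = 2.4390.
So the minimum matching rate is r = 2.4390 − 1 = 1.439.

1.439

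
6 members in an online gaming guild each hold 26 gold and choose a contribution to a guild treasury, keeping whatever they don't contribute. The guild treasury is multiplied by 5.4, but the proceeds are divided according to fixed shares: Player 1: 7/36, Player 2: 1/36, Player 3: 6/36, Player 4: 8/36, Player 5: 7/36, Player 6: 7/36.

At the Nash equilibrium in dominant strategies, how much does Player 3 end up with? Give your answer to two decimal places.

For player j, contributing a unit is worthwhile iff 5.4 × (j's share) ≥ 1, i.e. iff j's share is at least 0.1852.
Player 1, Player 4, Player 5 and Player 6 clear that bar, contributing 26 each; the remaining 2 contribute 0. Total contributed: 104.
Player 3 keeps 26 and receives 5.4 × 104 × 6/36 = 93.60 from the guild treasury, for a payoff of 119.60.

119.60 gold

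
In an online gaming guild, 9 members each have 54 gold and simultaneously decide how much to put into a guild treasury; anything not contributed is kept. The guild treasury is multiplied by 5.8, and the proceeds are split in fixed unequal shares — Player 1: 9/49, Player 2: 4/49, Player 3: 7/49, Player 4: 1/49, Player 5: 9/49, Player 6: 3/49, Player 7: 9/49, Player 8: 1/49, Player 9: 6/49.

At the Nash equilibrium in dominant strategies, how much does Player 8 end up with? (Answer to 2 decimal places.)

For player j, contributing a unit is worthwhile iff 5.8 × (j's share) ≥ 1, i.e. iff j's share is at least 0.1724.
Player 1, Player 5 and Player 7 are above the threshold, contributing 54 each; the remaining 6 contribute 0. Total contributed: 162.
Player 8 keeps 54 and receives 5.8 × 162 × 1/49 = 19.18 from the guild treasury, for a payoff of 73.18.

73.18 gold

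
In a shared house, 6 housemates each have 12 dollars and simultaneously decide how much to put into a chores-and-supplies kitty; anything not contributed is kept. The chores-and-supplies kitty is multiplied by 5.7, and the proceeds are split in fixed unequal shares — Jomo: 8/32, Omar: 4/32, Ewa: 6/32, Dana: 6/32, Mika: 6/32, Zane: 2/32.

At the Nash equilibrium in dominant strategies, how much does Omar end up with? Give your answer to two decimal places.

Each unit j contributes comes back to j as 5.7 × (j's share), so j prefers to contribute only if that share exceeds 1/5.7 = 0.1754; otherwise keeping the unit dominates.
Jomo, Ewa, Dana and Mika clear that bar, contributing 12 each; the remaining 2 contribute 0. Total contributed: 48.
Omar keeps 12 and receives 5.7 × 48 × 4/32 = 34.20 from the chores-and-supplies kitty, for a payoff of 46.20.

46.20 dollars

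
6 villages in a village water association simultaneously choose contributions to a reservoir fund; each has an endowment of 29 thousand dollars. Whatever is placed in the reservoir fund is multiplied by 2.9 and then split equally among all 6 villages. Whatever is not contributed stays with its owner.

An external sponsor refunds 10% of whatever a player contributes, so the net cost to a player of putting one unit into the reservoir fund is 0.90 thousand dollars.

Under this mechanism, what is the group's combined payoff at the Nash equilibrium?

174.00 thousand dollars

The effective private return is (2.9/6) / 0.90 = 0.5370, which is still under 1, so the mechanism doesn't change anyone's dominant strategy: zero contribution.
At the Nash equilibrium no one contributes; group total payoff = 6 × 29 = 174.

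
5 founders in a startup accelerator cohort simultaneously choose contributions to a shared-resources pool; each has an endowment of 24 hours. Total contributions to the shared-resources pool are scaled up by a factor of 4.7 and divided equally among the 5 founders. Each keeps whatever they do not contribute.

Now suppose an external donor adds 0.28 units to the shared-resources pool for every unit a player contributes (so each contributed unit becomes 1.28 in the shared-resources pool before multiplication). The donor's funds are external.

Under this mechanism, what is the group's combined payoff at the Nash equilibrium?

721.92 hours

Under the mechanism each unit contributed yields 4.7 × 1.28 / 5 = 1.2032 back to its contributor per unit of net cost, which exceeds 1, making full contribution the dominant choice for everyone.
So the Nash equilibrium is full contribution by all 5; the group earns 4.7 × 1.28 × 120 = 721.92.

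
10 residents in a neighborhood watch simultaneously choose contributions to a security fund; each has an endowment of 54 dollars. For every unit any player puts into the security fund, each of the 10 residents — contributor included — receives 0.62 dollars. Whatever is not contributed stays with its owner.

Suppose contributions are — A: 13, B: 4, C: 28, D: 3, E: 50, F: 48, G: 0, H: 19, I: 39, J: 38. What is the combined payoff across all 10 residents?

1798.40 dollars

Total contributed: 13 + 4 + 28 + 3 + 50 + 48 + 0 + 19 + 39 + 38 = 242; total kept: 10 × 54 − 242 = 298.
The security fund pays out 0.62 × 10 × 242 = 1500.40 in aggregate.
Group total = 298 + 1500.40 = 1798.40.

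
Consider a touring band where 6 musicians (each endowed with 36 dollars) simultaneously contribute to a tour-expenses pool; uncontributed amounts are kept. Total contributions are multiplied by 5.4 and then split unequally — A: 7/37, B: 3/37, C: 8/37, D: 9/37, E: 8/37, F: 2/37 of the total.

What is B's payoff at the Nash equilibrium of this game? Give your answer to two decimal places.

99.05 dollars

Player j's private return per contributed unit is 5.4 × (j's share). Contributing is weakly dominant for j when that share is at least 1/5.4 = 0.1852, and contributing 0 is dominant otherwise.
A, C, D and E clear that bar, contributing 36 each; the remaining 2 contribute 0. Total contributed: 144.
B keeps 36 and receives 5.4 × 144 × 3/37 = 63.05 from the tour-expenses pool, for a payoff of 99.05.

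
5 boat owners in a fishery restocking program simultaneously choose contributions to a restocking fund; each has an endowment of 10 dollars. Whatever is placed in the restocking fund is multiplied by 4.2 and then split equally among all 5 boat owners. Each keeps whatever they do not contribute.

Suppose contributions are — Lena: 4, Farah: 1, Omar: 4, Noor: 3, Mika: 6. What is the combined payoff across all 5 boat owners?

Total contributed: 4 + 1 + 4 + 3 + 6 = 18; total kept: 5 × 10 − 18 = 32.
The restocking fund pays out 4.2 × 18 = 75.60 in aggregate.
Group total = 32 + 75.60 = 107.60.

107.60 dollars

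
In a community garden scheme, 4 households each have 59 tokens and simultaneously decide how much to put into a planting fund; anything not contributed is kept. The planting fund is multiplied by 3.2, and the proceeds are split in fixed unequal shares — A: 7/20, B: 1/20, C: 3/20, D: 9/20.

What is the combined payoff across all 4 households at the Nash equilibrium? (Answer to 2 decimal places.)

495.60 tokens

A player with share s gets back 3.2·s per unit contributed, so full contribution is dominant for anyone with s > 1/3.2 = 0.3125 and zero contribution is dominant for anyone below.
A and D are above the threshold, contributing 59 each; the remaining 2 contribute 0. Total contributed: 118.
The planting fund pays out 3.2 × 118 = 377.60 in total (split across the unequal shares, but the aggregate is all that matters for the group sum).
The 2 free-riders keep 59 each, adding 118. Group total = 118 + 377.60 = 495.60.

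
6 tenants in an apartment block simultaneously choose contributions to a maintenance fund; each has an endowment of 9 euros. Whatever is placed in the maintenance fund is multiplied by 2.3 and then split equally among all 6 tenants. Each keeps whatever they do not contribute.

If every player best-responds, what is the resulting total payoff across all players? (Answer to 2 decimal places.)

54.00 euros

Each contributed unit returns 2.3/6 = 0.3833 to its contributor — below 1 — so contributing 0 is dominant for every player. At the Nash equilibrium everyone keeps their 9, and the group total is 6 × 9 = 54.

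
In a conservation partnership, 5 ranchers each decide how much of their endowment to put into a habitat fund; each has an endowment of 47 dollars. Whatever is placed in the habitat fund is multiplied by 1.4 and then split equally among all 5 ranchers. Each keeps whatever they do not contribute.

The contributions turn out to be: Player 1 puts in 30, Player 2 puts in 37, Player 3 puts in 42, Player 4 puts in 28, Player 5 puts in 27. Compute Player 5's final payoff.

Total contributed: 30 + 37 + 42 + 28 + 27 = 164.
Each receives 1.4 × 164 / 5 = 45.92 from the habitat fund.
Player 5 keeps 47 − 27 = 20, so Player 5's payoff is 20 + 45.92 = 65.92.

65.92 dollars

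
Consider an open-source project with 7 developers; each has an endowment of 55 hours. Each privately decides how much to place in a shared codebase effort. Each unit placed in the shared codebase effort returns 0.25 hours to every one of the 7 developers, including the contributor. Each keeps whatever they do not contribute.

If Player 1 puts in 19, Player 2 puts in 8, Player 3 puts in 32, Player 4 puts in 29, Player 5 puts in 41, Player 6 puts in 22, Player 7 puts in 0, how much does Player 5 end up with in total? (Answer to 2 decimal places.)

51.75 hours

Total contributed: 19 + 8 + 32 + 29 + 41 + 22 + 0 = 151.
Each receives 0.25 × 151 = 37.75 from the shared codebase effort.
Player 5 keeps 55 − 41 = 14, so Player 5's payoff is 14 + 37.75 = 51.75.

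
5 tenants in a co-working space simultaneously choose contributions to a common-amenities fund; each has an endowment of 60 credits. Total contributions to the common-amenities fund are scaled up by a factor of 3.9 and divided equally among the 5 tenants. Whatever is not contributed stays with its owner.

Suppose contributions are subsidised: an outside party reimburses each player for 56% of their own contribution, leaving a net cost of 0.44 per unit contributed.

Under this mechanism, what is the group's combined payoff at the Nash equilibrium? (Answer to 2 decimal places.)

1338.00 credits

With the mechanism, a contributed unit returns (3.9/5) / 0.44 = 1.7727 per unit of net cost to the contributor — now above 1 — so contributing fully is weakly dominant for every player.
At the Nash equilibrium everyone contributes 60. Group total payoff = 5 × (60 × 0.56 + 3.9 × 60) = 1338.00.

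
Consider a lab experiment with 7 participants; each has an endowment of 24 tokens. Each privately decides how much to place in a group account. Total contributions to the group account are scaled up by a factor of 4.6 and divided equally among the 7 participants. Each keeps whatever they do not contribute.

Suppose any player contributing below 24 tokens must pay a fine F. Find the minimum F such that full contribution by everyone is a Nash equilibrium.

8.23 tokens

Given the others contribute fully, the best deviation is to contribute 0 (any partial contribution still incurs the fine and gives up units whose private return 0.6571 is below 1).
Deviating from 24 to 0 saves 24 tokens but forfeits the deviator's share of the drop in the group account: 4.6/7 × 24 = 15.77.
So the deviation gain is 24 − 15.77 = 8.23, and the fine must be at least 8.23 tokens to wipe it out.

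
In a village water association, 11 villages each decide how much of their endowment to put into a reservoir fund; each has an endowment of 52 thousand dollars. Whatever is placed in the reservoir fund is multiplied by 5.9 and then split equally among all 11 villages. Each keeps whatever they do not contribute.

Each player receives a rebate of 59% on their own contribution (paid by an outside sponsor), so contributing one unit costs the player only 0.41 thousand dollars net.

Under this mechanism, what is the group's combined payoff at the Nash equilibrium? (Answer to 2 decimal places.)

3712.28 thousand dollars

With the mechanism, a contributed unit returns (5.9/11) / 0.41 = 1.3082 per unit of net cost to the contributor — now above 1 — so contributing fully is weakly dominant for every player.
So the Nash equilibrium is full contribution by all 11; the group earns 11 × (52 × 0.59 + 5.9 × 52) = 3712.28.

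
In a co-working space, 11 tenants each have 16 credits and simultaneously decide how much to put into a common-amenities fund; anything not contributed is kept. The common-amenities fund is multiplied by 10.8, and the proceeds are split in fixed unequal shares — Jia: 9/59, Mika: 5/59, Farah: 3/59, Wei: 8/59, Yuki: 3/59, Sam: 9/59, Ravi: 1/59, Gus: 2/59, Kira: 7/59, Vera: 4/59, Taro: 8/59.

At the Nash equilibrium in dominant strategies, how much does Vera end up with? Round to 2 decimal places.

A player with share s gets back 10.8·s per unit contributed, so full contribution is dominant for anyone with s > 1/10.8 = 0.0926 and zero contribution is dominant for anyone below.
Jia, Wei, Sam, Kira and Taro are above the threshold, contributing 16 each; the remaining 6 contribute 0. Total contributed: 80.
Vera keeps 16 and receives 10.8 × 80 × 4/59 = 58.58 from the common-amenities fund, for a payoff of 74.58.

74.58 credits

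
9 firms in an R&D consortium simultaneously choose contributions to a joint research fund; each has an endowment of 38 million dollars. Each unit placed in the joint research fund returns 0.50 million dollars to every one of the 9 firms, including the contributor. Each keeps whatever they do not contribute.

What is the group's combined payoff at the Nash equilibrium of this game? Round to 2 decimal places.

342.00 million dollars

The private return per contributed unit is 0.50 < 1, so contributing 0 is dominant for every player. At the Nash equilibrium everyone keeps their 38, and the group total is 9 × 38 = 342.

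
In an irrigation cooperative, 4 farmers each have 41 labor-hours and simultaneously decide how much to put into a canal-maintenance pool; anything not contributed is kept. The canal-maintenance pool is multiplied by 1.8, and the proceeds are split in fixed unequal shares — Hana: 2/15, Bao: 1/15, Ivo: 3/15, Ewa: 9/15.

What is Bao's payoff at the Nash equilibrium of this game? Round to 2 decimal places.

A player with share s gets back 1.8·s per unit contributed, so full contribution is dominant for anyone with s > 1/1.8 = 0.5556 and zero contribution is dominant for anyone below.
Only Ewa (9/15) clears that bar, contributing 41; the remaining 3 contribute 0. Total contributed: 41.
Bao keeps 41 and receives 1.8 × 41 × 1/15 = 4.92 from the canal-maintenance pool, for a payoff of 45.92.

45.92 labor-hours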